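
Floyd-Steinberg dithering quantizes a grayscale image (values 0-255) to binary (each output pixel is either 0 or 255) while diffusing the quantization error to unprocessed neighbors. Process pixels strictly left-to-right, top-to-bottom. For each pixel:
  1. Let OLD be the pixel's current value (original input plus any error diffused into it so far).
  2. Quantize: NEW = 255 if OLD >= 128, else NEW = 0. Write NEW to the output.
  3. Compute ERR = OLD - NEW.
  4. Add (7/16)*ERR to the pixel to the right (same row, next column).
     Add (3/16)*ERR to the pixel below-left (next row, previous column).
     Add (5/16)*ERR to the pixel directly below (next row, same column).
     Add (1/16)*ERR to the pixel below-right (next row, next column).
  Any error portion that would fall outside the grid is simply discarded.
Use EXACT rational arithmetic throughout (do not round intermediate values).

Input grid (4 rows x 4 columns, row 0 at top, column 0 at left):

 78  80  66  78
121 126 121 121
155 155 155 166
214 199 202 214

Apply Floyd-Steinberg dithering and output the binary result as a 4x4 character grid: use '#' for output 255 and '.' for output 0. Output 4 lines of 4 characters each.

Answer: ...#
##.#
.#.#
####

Derivation:
(0,0): OLD=78 → NEW=0, ERR=78
(0,1): OLD=913/8 → NEW=0, ERR=913/8
(0,2): OLD=14839/128 → NEW=0, ERR=14839/128
(0,3): OLD=263617/2048 → NEW=255, ERR=-258623/2048
(1,0): OLD=21347/128 → NEW=255, ERR=-11293/128
(1,1): OLD=153269/1024 → NEW=255, ERR=-107851/1024
(1,2): OLD=3099993/32768 → NEW=0, ERR=3099993/32768
(1,3): OLD=68247743/524288 → NEW=255, ERR=-65445697/524288
(2,0): OLD=1764247/16384 → NEW=0, ERR=1764247/16384
(2,1): OLD=95116909/524288 → NEW=255, ERR=-38576531/524288
(2,2): OLD=128330145/1048576 → NEW=0, ERR=128330145/1048576
(2,3): OLD=3128071677/16777216 → NEW=255, ERR=-1150118403/16777216
(3,0): OLD=1961712039/8388608 → NEW=255, ERR=-177383001/8388608
(3,1): OLD=26364742329/134217728 → NEW=255, ERR=-7860778311/134217728
(3,2): OLD=423419107911/2147483648 → NEW=255, ERR=-124189222329/2147483648
(3,3): OLD=6010403813489/34359738368 → NEW=255, ERR=-2751329470351/34359738368
Row 0: ...#
Row 1: ##.#
Row 2: .#.#
Row 3: ####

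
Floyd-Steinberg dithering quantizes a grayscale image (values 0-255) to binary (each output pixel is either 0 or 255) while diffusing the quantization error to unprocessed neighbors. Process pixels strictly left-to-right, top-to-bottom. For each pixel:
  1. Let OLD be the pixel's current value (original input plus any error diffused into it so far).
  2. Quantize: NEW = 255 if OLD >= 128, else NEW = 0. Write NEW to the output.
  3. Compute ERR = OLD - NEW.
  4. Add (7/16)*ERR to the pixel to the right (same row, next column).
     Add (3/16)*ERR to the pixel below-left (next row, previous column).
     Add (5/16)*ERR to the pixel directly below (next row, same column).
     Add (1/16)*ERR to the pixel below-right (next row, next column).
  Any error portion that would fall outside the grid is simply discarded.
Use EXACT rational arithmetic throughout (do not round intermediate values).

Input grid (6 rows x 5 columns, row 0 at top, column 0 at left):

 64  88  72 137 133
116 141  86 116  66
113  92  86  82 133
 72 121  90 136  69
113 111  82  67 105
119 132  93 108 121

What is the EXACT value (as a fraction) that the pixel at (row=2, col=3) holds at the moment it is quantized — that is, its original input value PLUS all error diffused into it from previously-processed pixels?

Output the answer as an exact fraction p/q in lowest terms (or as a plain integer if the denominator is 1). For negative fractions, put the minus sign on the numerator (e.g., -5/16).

Answer: 49230833/4194304

Derivation:
(0,0): OLD=64 → NEW=0, ERR=64
(0,1): OLD=116 → NEW=0, ERR=116
(0,2): OLD=491/4 → NEW=0, ERR=491/4
(0,3): OLD=12205/64 → NEW=255, ERR=-4115/64
(0,4): OLD=107387/1024 → NEW=0, ERR=107387/1024
(1,0): OLD=631/4 → NEW=255, ERR=-389/4
(1,1): OLD=5175/32 → NEW=255, ERR=-2985/32
(1,2): OLD=80633/1024 → NEW=0, ERR=80633/1024
(1,3): OLD=161477/1024 → NEW=255, ERR=-99643/1024
(1,4): OLD=427469/8192 → NEW=0, ERR=427469/8192
(2,0): OLD=33341/512 → NEW=0, ERR=33341/512
(2,1): OLD=1638817/16384 → NEW=0, ERR=1638817/16384
(2,2): OLD=34155559/262144 → NEW=255, ERR=-32691161/262144
(2,3): OLD=49230833/4194304 → NEW=0, ERR=49230833/4194304
Target (2,3): original=82, with diffused error = 49230833/4194304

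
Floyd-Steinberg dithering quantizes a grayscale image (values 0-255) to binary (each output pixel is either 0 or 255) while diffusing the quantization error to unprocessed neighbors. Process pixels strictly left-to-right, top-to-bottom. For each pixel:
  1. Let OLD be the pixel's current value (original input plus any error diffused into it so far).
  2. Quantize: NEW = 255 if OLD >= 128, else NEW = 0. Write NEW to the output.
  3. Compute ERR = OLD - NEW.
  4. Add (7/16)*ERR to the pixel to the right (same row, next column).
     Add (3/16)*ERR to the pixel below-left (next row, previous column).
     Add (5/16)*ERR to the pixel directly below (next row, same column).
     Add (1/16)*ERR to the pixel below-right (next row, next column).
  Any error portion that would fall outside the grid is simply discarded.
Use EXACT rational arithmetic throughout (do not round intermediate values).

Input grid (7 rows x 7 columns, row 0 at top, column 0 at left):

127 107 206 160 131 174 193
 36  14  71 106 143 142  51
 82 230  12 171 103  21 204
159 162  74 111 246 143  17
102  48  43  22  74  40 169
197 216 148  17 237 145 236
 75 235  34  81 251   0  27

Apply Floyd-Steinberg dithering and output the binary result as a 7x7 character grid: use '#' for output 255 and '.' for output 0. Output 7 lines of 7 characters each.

(0,0): OLD=127 → NEW=0, ERR=127
(0,1): OLD=2601/16 → NEW=255, ERR=-1479/16
(0,2): OLD=42383/256 → NEW=255, ERR=-22897/256
(0,3): OLD=495081/4096 → NEW=0, ERR=495081/4096
(0,4): OLD=12050783/65536 → NEW=255, ERR=-4660897/65536
(0,5): OLD=149825945/1048576 → NEW=255, ERR=-117560935/1048576
(0,6): OLD=2415076143/16777216 → NEW=255, ERR=-1863113937/16777216
(1,0): OLD=14939/256 → NEW=0, ERR=14939/256
(1,1): OLD=3709/2048 → NEW=0, ERR=3709/2048
(1,2): OLD=3979841/65536 → NEW=0, ERR=3979841/65536
(1,3): OLD=39692525/262144 → NEW=255, ERR=-27154195/262144
(1,4): OLD=1040010599/16777216 → NEW=0, ERR=1040010599/16777216
(1,5): OLD=14605251351/134217728 → NEW=0, ERR=14605251351/134217728
(1,6): OLD=122186068345/2147483648 → NEW=0, ERR=122186068345/2147483648
(2,0): OLD=3295663/32768 → NEW=0, ERR=3295663/32768
(2,1): OLD=303669109/1048576 → NEW=255, ERR=36282229/1048576
(2,2): OLD=449738143/16777216 → NEW=0, ERR=449738143/16777216
(2,3): OLD=22250079335/134217728 → NEW=255, ERR=-11975441305/134217728
(2,4): OLD=104437978391/1073741824 → NEW=0, ERR=104437978391/1073741824
(2,5): OLD=3851785872989/34359738368 → NEW=0, ERR=3851785872989/34359738368
(2,6): OLD=152626516957531/549755813888 → NEW=255, ERR=12438784416091/549755813888
(3,0): OLD=3303730111/16777216 → NEW=255, ERR=-974459969/16777216
(3,1): OLD=21302248147/134217728 → NEW=255, ERR=-12923272493/134217728
(3,2): OLD=27579104809/1073741824 → NEW=0, ERR=27579104809/1073741824
(3,3): OLD=490774684303/4294967296 → NEW=0, ERR=490774684303/4294967296
(3,4): OLD=187923033724863/549755813888 → NEW=255, ERR=47735301183423/549755813888
(3,5): OLD=995459939241645/4398046511104 → NEW=255, ERR=-126041921089875/4398046511104
(3,6): OLD=1304555171777395/70368744177664 → NEW=0, ERR=1304555171777395/70368744177664
(4,0): OLD=141295115857/2147483648 → NEW=0, ERR=141295115857/2147483648
(4,1): OLD=1645215206045/34359738368 → NEW=0, ERR=1645215206045/34359738368
(4,2): OLD=48038897874003/549755813888 → NEW=0, ERR=48038897874003/549755813888
(4,3): OLD=500604267386497/4398046511104 → NEW=0, ERR=500604267386497/4398046511104
(4,4): OLD=5372678250823091/35184372088832 → NEW=255, ERR=-3599336631829069/35184372088832
(4,5): OLD=-5414286192281677/1125899906842624 → NEW=0, ERR=-5414286192281677/1125899906842624
(4,6): OLD=3078631026699667157/18014398509481984 → NEW=255, ERR=-1515040593218238763/18014398509481984
(5,0): OLD=124541150222631/549755813888 → NEW=255, ERR=-15646582318809/549755813888
(5,1): OLD=1051167738165133/4398046511104 → NEW=255, ERR=-70334122166387/4398046511104
(5,2): OLD=6778095773311467/35184372088832 → NEW=255, ERR=-2193919109340693/35184372088832
(5,3): OLD=3256682853343159/281474976710656 → NEW=0, ERR=3256682853343159/281474976710656
(5,4): OLD=3896617539422285821/18014398509481984 → NEW=255, ERR=-697054080495620099/18014398509481984
(5,5): OLD=15046450473997564205/144115188075855872 → NEW=0, ERR=15046450473997564205/144115188075855872
(5,6): OLD=588209451131073116931/2305843009213693952 → NEW=255, ERR=219483781581159171/2305843009213693952
(6,0): OLD=4440790154073279/70368744177664 → NEW=0, ERR=4440790154073279/70368744177664
(6,1): OLD=274879002220366923/1125899906842624 → NEW=255, ERR=-12225474024502197/1125899906842624
(6,2): OLD=196958832621884033/18014398509481984 → NEW=0, ERR=196958832621884033/18014398509481984
(6,3): OLD=11276530992121177631/144115188075855872 → NEW=0, ERR=11276530992121177631/144115188075855872
(6,4): OLD=84578365260070626429/288230376151711744 → NEW=255, ERR=11079619341384131709/288230376151711744
(6,5): OLD=1735610250078620616945/36893488147419103232 → NEW=0, ERR=1735610250078620616945/36893488147419103232
(6,6): OLD=31956708654105266084999/590295810358705651712 → NEW=0, ERR=31956708654105266084999/590295810358705651712
Row 0: .##.###
Row 1: ...#...
Row 2: .#.#..#
Row 3: ##..##.
Row 4: ....#.#
Row 5: ###.#.#
Row 6: .#..#..

Answer: .##.###
...#...
.#.#..#
##..##.
....#.#
###.#.#
.#..#..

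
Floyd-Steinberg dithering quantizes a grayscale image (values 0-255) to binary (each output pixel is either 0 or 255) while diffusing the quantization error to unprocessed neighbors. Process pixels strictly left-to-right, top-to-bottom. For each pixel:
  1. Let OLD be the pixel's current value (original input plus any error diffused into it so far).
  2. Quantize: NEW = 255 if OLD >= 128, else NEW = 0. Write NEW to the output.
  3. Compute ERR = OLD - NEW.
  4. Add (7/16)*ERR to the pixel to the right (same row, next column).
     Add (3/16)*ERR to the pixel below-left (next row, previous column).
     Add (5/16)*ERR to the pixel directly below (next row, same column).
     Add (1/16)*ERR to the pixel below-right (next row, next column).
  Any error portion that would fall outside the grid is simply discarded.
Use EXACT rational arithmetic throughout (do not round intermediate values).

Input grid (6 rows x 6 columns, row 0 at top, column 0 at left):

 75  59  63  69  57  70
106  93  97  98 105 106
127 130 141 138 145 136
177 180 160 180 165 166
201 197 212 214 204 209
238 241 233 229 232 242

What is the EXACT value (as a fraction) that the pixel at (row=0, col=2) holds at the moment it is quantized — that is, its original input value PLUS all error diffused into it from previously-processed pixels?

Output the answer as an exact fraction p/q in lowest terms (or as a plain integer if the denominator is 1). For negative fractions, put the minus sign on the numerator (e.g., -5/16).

Answer: 26411/256

Derivation:
(0,0): OLD=75 → NEW=0, ERR=75
(0,1): OLD=1469/16 → NEW=0, ERR=1469/16
(0,2): OLD=26411/256 → NEW=0, ERR=26411/256
Target (0,2): original=63, with diffused error = 26411/256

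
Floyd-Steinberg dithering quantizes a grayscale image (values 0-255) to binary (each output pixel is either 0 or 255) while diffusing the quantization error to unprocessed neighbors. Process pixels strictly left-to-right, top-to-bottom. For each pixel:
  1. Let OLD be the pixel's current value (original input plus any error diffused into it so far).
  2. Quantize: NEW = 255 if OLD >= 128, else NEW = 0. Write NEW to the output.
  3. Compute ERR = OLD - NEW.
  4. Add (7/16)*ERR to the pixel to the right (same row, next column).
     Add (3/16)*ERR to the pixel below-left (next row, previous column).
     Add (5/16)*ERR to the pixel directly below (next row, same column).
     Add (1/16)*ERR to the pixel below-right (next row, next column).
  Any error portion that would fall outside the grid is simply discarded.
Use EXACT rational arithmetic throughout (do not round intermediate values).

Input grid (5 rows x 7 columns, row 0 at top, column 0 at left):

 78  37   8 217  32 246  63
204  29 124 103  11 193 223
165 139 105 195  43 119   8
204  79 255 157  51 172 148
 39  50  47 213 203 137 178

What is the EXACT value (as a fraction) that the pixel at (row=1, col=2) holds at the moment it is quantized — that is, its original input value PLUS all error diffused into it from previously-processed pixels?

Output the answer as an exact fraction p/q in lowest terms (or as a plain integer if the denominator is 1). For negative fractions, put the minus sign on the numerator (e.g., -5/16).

(0,0): OLD=78 → NEW=0, ERR=78
(0,1): OLD=569/8 → NEW=0, ERR=569/8
(0,2): OLD=5007/128 → NEW=0, ERR=5007/128
(0,3): OLD=479465/2048 → NEW=255, ERR=-42775/2048
(0,4): OLD=749151/32768 → NEW=0, ERR=749151/32768
(0,5): OLD=134218905/524288 → NEW=255, ERR=525465/524288
(0,6): OLD=532160559/8388608 → NEW=0, ERR=532160559/8388608
(1,0): OLD=30939/128 → NEW=255, ERR=-1701/128
(1,1): OLD=59005/1024 → NEW=0, ERR=59005/1024
(1,2): OLD=5307201/32768 → NEW=255, ERR=-3048639/32768
Target (1,2): original=124, with diffused error = 5307201/32768

Answer: 5307201/32768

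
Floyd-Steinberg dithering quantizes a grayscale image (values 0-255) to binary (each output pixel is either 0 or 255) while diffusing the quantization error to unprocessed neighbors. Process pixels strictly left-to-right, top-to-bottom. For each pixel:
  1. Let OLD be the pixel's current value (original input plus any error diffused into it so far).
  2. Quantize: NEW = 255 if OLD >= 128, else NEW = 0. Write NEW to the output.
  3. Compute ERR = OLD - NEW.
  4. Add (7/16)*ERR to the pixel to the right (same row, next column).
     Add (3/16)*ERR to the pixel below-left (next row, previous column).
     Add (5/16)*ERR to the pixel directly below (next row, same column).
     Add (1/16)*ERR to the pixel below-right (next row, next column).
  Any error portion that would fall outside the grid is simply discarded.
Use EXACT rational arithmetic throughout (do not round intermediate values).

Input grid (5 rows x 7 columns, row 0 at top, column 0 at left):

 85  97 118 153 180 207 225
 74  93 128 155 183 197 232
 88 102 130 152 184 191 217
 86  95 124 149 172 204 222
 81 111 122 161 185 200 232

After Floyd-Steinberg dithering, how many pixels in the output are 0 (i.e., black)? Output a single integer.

(0,0): OLD=85 → NEW=0, ERR=85
(0,1): OLD=2147/16 → NEW=255, ERR=-1933/16
(0,2): OLD=16677/256 → NEW=0, ERR=16677/256
(0,3): OLD=743427/4096 → NEW=255, ERR=-301053/4096
(0,4): OLD=9689109/65536 → NEW=255, ERR=-7022571/65536
(0,5): OLD=167897235/1048576 → NEW=255, ERR=-99489645/1048576
(0,6): OLD=3078446085/16777216 → NEW=255, ERR=-1199743995/16777216
(1,0): OLD=19945/256 → NEW=0, ERR=19945/256
(1,1): OLD=218847/2048 → NEW=0, ERR=218847/2048
(1,2): OLD=11388619/65536 → NEW=255, ERR=-5323061/65536
(1,3): OLD=21096303/262144 → NEW=0, ERR=21096303/262144
(1,4): OLD=2723582829/16777216 → NEW=255, ERR=-1554607251/16777216
(1,5): OLD=14321676157/134217728 → NEW=0, ERR=14321676157/134217728
(1,6): OLD=537743505075/2147483648 → NEW=255, ERR=-9864825165/2147483648
(2,0): OLD=4337925/32768 → NEW=255, ERR=-4017915/32768
(2,1): OLD=74856199/1048576 → NEW=0, ERR=74856199/1048576
(2,2): OLD=2644391893/16777216 → NEW=255, ERR=-1633798187/16777216
(2,3): OLD=15044946797/134217728 → NEW=0, ERR=15044946797/134217728
(2,4): OLD=246016832189/1073741824 → NEW=255, ERR=-27787332931/1073741824
(2,5): OLD=7090837256191/34359738368 → NEW=255, ERR=-1670896027649/34359738368
(2,6): OLD=110477902503145/549755813888 → NEW=255, ERR=-29709830038295/549755813888
(3,0): OLD=1024542773/16777216 → NEW=0, ERR=1024542773/16777216
(3,1): OLD=15851548305/134217728 → NEW=0, ERR=15851548305/134217728
(3,2): OLD=183306658435/1073741824 → NEW=255, ERR=-90497506685/1073741824
(3,3): OLD=585047687685/4294967296 → NEW=255, ERR=-510168972795/4294967296
(3,4): OLD=60381382540341/549755813888 → NEW=0, ERR=60381382540341/549755813888
(3,5): OLD=990022183762671/4398046511104 → NEW=255, ERR=-131479676568849/4398046511104
(3,6): OLD=13299235578388593/70368744177664 → NEW=255, ERR=-4644794186915727/70368744177664
(4,0): OLD=262482531323/2147483648 → NEW=0, ERR=262482531323/2147483648
(4,1): OLD=6507588977343/34359738368 → NEW=255, ERR=-2254144306497/34359738368
(4,2): OLD=28625539098257/549755813888 → NEW=0, ERR=28625539098257/549755813888
(4,3): OLD=712425515936395/4398046511104 → NEW=255, ERR=-409076344395125/4398046511104
(4,4): OLD=5826543252933489/35184372088832 → NEW=255, ERR=-3145471629718671/35184372088832
(4,5): OLD=164419438831371953/1125899906842624 → NEW=255, ERR=-122685037413497167/1125899906842624
(4,6): OLD=2915302860150456615/18014398509481984 → NEW=255, ERR=-1678368759767449305/18014398509481984
Output grid:
  Row 0: .#.####  (2 black, running=2)
  Row 1: ..#.#.#  (4 black, running=6)
  Row 2: #.#.###  (2 black, running=8)
  Row 3: ..##.##  (3 black, running=11)
  Row 4: .#.####  (2 black, running=13)

Answer: 13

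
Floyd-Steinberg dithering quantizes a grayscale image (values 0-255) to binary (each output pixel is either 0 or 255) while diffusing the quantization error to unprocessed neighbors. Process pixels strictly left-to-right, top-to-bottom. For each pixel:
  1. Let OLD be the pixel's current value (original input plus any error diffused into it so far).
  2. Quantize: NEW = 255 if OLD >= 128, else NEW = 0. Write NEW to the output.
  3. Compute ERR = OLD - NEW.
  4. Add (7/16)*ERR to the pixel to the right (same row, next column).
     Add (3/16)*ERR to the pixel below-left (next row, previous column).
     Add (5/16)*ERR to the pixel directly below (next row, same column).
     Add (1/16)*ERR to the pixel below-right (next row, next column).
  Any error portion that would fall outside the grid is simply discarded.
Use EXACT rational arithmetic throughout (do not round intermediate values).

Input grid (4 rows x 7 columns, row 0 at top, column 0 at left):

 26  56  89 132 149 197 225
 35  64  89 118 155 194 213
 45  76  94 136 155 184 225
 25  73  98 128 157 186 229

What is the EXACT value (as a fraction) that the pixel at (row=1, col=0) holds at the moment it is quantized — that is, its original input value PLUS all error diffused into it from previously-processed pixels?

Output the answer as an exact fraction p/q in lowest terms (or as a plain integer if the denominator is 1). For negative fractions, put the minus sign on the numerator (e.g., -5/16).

(0,0): OLD=26 → NEW=0, ERR=26
(0,1): OLD=539/8 → NEW=0, ERR=539/8
(0,2): OLD=15165/128 → NEW=0, ERR=15165/128
(0,3): OLD=376491/2048 → NEW=255, ERR=-145749/2048
(0,4): OLD=3862189/32768 → NEW=0, ERR=3862189/32768
(0,5): OLD=130320059/524288 → NEW=255, ERR=-3373381/524288
(0,6): OLD=1863823133/8388608 → NEW=255, ERR=-275271907/8388608
(1,0): OLD=7137/128 → NEW=0, ERR=7137/128
Target (1,0): original=35, with diffused error = 7137/128

Answer: 7137/128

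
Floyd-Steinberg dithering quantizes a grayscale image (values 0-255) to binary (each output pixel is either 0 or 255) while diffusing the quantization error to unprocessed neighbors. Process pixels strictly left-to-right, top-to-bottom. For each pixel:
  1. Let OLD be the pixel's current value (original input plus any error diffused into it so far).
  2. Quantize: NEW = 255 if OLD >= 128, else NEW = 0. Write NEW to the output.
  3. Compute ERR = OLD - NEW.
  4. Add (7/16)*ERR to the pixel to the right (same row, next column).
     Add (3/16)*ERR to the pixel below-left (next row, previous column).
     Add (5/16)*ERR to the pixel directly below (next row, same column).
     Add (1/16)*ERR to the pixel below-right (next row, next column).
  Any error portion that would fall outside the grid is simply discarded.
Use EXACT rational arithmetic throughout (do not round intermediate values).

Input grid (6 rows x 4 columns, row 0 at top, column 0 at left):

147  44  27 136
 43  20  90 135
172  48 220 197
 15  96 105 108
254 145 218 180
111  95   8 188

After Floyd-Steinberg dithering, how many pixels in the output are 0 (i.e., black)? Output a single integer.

Answer: 12

Derivation:
(0,0): OLD=147 → NEW=255, ERR=-108
(0,1): OLD=-13/4 → NEW=0, ERR=-13/4
(0,2): OLD=1637/64 → NEW=0, ERR=1637/64
(0,3): OLD=150723/1024 → NEW=255, ERR=-110397/1024
(1,0): OLD=553/64 → NEW=0, ERR=553/64
(1,1): OLD=10655/512 → NEW=0, ERR=10655/512
(1,2): OLD=1420171/16384 → NEW=0, ERR=1420171/16384
(1,3): OLD=36917949/262144 → NEW=255, ERR=-29928771/262144
(2,0): OLD=1463109/8192 → NEW=255, ERR=-625851/8192
(2,1): OLD=9927879/262144 → NEW=0, ERR=9927879/262144
(2,2): OLD=127690595/524288 → NEW=255, ERR=-6002845/524288
(2,3): OLD=1356693623/8388608 → NEW=255, ERR=-782401417/8388608
(3,0): OLD=-7437963/4194304 → NEW=0, ERR=-7437963/4194304
(3,1): OLD=6720111531/67108864 → NEW=0, ERR=6720111531/67108864
(3,2): OLD=139705754453/1073741824 → NEW=255, ERR=-134098410667/1073741824
(3,3): OLD=403706263763/17179869184 → NEW=0, ERR=403706263763/17179869184
(4,0): OLD=292295720849/1073741824 → NEW=255, ERR=18491555729/1073741824
(4,1): OLD=1376965746867/8589934592 → NEW=255, ERR=-813467574093/8589934592
(4,2): OLD=40738432166355/274877906944 → NEW=255, ERR=-29355434104365/274877906944
(4,3): OLD=584127641238453/4398046511104 → NEW=255, ERR=-537374219093067/4398046511104
(5,0): OLD=13554983342273/137438953472 → NEW=0, ERR=13554983342273/137438953472
(5,1): OLD=394096909445351/4398046511104 → NEW=0, ERR=394096909445351/4398046511104
(5,2): OLD=-32982014500789/2199023255552 → NEW=0, ERR=-32982014500789/2199023255552
(5,3): OLD=9611017661254611/70368744177664 → NEW=255, ERR=-8333012104049709/70368744177664
Output grid:
  Row 0: #..#  (2 black, running=2)
  Row 1: ...#  (3 black, running=5)
  Row 2: #.##  (1 black, running=6)
  Row 3: ..#.  (3 black, running=9)
  Row 4: ####  (0 black, running=9)
  Row 5: ...#  (3 black, running=12)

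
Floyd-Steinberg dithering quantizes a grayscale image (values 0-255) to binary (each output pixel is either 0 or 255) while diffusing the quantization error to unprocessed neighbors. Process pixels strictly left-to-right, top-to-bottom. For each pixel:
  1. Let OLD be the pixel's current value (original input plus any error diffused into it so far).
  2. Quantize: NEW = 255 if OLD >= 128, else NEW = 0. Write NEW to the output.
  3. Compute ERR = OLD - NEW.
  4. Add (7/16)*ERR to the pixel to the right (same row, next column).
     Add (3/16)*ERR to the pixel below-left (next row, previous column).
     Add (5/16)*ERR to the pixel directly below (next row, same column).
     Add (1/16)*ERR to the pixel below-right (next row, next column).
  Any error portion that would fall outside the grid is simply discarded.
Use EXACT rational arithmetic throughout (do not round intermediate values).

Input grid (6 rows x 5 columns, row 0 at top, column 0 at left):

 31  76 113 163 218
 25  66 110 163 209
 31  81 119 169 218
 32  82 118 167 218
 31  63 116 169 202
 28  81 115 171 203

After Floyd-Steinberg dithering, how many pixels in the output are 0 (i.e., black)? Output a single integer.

Answer: 15

Derivation:
(0,0): OLD=31 → NEW=0, ERR=31
(0,1): OLD=1433/16 → NEW=0, ERR=1433/16
(0,2): OLD=38959/256 → NEW=255, ERR=-26321/256
(0,3): OLD=483401/4096 → NEW=0, ERR=483401/4096
(0,4): OLD=17670655/65536 → NEW=255, ERR=958975/65536
(1,0): OLD=13179/256 → NEW=0, ERR=13179/256
(1,1): OLD=203101/2048 → NEW=0, ERR=203101/2048
(1,2): OLD=9763745/65536 → NEW=255, ERR=-6947935/65536
(1,3): OLD=39273293/262144 → NEW=255, ERR=-27573427/262144
(1,4): OLD=733712711/4194304 → NEW=255, ERR=-335834809/4194304
(2,0): OLD=2152271/32768 → NEW=0, ERR=2152271/32768
(2,1): OLD=130092629/1048576 → NEW=0, ERR=130092629/1048576
(2,2): OLD=2124408895/16777216 → NEW=0, ERR=2124408895/16777216
(2,3): OLD=45604268621/268435456 → NEW=255, ERR=-22846772659/268435456
(2,4): OLD=640673133787/4294967296 → NEW=255, ERR=-454543526693/4294967296
(3,0): OLD=1271512159/16777216 → NEW=0, ERR=1271512159/16777216
(3,1): OLD=24397446131/134217728 → NEW=255, ERR=-9828074509/134217728
(3,2): OLD=503929204449/4294967296 → NEW=0, ERR=503929204449/4294967296
(3,3): OLD=1544516666297/8589934592 → NEW=255, ERR=-645916654663/8589934592
(3,4): OLD=20163743282237/137438953472 → NEW=255, ERR=-14883189853123/137438953472
(4,0): OLD=87948255921/2147483648 → NEW=0, ERR=87948255921/2147483648
(4,1): OLD=5825405421873/68719476736 → NEW=0, ERR=5825405421873/68719476736
(4,2): OLD=188101549270527/1099511627776 → NEW=255, ERR=-92273915812353/1099511627776
(4,3): OLD=1685584691699505/17592186044416 → NEW=0, ERR=1685584691699505/17592186044416
(4,4): OLD=57808959322700503/281474976710656 → NEW=255, ERR=-13967159738516777/281474976710656
(5,0): OLD=62334262790707/1099511627776 → NEW=0, ERR=62334262790707/1099511627776
(5,1): OLD=1047773551238489/8796093022208 → NEW=0, ERR=1047773551238489/8796093022208
(5,2): OLD=46204596637174049/281474976710656 → NEW=255, ERR=-25571522424043231/281474976710656
(5,3): OLD=165109513246124975/1125899906842624 → NEW=255, ERR=-121994962998744145/1125899906842624
(5,4): OLD=2631492381932066517/18014398509481984 → NEW=255, ERR=-1962179237985839403/18014398509481984
Output grid:
  Row 0: ..#.#  (3 black, running=3)
  Row 1: ..###  (2 black, running=5)
  Row 2: ...##  (3 black, running=8)
  Row 3: .#.##  (2 black, running=10)
  Row 4: ..#.#  (3 black, running=13)
  Row 5: ..###  (2 black, running=15)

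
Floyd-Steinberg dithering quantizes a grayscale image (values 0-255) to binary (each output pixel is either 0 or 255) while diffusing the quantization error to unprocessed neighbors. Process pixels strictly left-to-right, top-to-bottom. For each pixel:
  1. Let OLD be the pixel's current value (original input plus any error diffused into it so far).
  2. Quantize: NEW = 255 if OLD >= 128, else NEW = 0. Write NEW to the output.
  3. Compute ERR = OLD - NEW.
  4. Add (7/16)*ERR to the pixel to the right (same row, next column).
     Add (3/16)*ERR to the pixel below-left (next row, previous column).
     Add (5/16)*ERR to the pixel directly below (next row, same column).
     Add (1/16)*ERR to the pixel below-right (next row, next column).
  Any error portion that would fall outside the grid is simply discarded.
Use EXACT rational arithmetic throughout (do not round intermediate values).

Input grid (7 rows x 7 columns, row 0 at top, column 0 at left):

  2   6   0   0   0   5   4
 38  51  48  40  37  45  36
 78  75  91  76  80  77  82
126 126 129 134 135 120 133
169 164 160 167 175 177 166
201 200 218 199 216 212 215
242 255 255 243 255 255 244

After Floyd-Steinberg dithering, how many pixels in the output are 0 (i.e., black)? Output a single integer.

(0,0): OLD=2 → NEW=0, ERR=2
(0,1): OLD=55/8 → NEW=0, ERR=55/8
(0,2): OLD=385/128 → NEW=0, ERR=385/128
(0,3): OLD=2695/2048 → NEW=0, ERR=2695/2048
(0,4): OLD=18865/32768 → NEW=0, ERR=18865/32768
(0,5): OLD=2753495/524288 → NEW=0, ERR=2753495/524288
(0,6): OLD=52828897/8388608 → NEW=0, ERR=52828897/8388608
(1,0): OLD=5109/128 → NEW=0, ERR=5109/128
(1,1): OLD=73011/1024 → NEW=0, ERR=73011/1024
(1,2): OLD=2647983/32768 → NEW=0, ERR=2647983/32768
(1,3): OLD=9969539/131072 → NEW=0, ERR=9969539/131072
(1,4): OLD=599985193/8388608 → NEW=0, ERR=599985193/8388608
(1,5): OLD=5311644921/67108864 → NEW=0, ERR=5311644921/67108864
(1,6): OLD=78301823351/1073741824 → NEW=0, ERR=78301823351/1073741824
(2,0): OLD=1701345/16384 → NEW=0, ERR=1701345/16384
(2,1): OLD=84074043/524288 → NEW=255, ERR=-49619397/524288
(2,2): OLD=784882289/8388608 → NEW=0, ERR=784882289/8388608
(2,3): OLD=10681407529/67108864 → NEW=255, ERR=-6431352791/67108864
(2,4): OLD=42959311417/536870912 → NEW=0, ERR=42959311417/536870912
(2,5): OLD=2660915455443/17179869184 → NEW=255, ERR=-1719951186477/17179869184
(2,6): OLD=18124257031925/274877906944 → NEW=0, ERR=18124257031925/274877906944
(3,0): OLD=1180321617/8388608 → NEW=255, ERR=-958773423/8388608
(3,1): OLD=4728101757/67108864 → NEW=0, ERR=4728101757/67108864
(3,2): OLD=88679678983/536870912 → NEW=255, ERR=-48222403577/536870912
(3,3): OLD=183837674849/2147483648 → NEW=0, ERR=183837674849/2147483648
(3,4): OLD=47470637181777/274877906944 → NEW=255, ERR=-22623229088943/274877906944
(3,5): OLD=154087410666499/2199023255552 → NEW=0, ERR=154087410666499/2199023255552
(3,6): OLD=6262949891888093/35184372088832 → NEW=255, ERR=-2709064990764067/35184372088832
(4,0): OLD=157295736607/1073741824 → NEW=255, ERR=-116508428513/1073741824
(4,1): OLD=1968130267539/17179869184 → NEW=0, ERR=1968130267539/17179869184
(4,2): OLD=55664290657661/274877906944 → NEW=255, ERR=-14429575613059/274877906944
(4,3): OLD=329281646034031/2199023255552 → NEW=255, ERR=-231469284131729/2199023255552
(4,4): OLD=2141281487055325/17592186044416 → NEW=0, ERR=2141281487055325/17592186044416
(4,5): OLD=130924107131989789/562949953421312 → NEW=255, ERR=-12628130990444771/562949953421312
(4,6): OLD=1229519337223389659/9007199254740992 → NEW=255, ERR=-1067316472735563301/9007199254740992
(5,0): OLD=51834175817321/274877906944 → NEW=255, ERR=-18259690453399/274877906944
(5,1): OLD=418063502955811/2199023255552 → NEW=255, ERR=-142687427209949/2199023255552
(5,2): OLD=2825855461111589/17592186044416 → NEW=255, ERR=-1660151980214491/17592186044416
(5,3): OLD=20317018380290073/140737488355328 → NEW=255, ERR=-15571041150318567/140737488355328
(5,4): OLD=1755030395034929459/9007199254740992 → NEW=255, ERR=-541805414924023501/9007199254740992
(5,5): OLD=11821959095771667587/72057594037927936 → NEW=255, ERR=-6552727383899956093/72057594037927936
(5,6): OLD=157699972126972944461/1152921504606846976 → NEW=255, ERR=-136295011547773034419/1152921504606846976
(6,0): OLD=7356168145731537/35184372088832 → NEW=255, ERR=-1615846736920623/35184372088832
(6,1): OLD=108528164527872261/562949953421312 → NEW=255, ERR=-35024073594562299/562949953421312
(6,2): OLD=1562662502793128559/9007199254740992 → NEW=255, ERR=-734173307165824401/9007199254740992
(6,3): OLD=11211315162764187377/72057594037927936 → NEW=255, ERR=-7163371316907436303/72057594037927936
(6,4): OLD=24318576579846251267/144115188075855872 → NEW=255, ERR=-12430796379496996093/144115188075855872
(6,5): OLD=3005340823078513282047/18446744073709551616 → NEW=255, ERR=-1698578915717422380033/18446744073709551616
(6,6): OLD=47544937319639901335305/295147905179352825856 → NEW=255, ERR=-27717778501095069257975/295147905179352825856
Output grid:
  Row 0: .......  (7 black, running=7)
  Row 1: .......  (7 black, running=14)
  Row 2: .#.#.#.  (4 black, running=18)
  Row 3: #.#.#.#  (3 black, running=21)
  Row 4: #.##.##  (2 black, running=23)
  Row 5: #######  (0 black, running=23)
  Row 6: #######  (0 black, running=23)

Answer: 23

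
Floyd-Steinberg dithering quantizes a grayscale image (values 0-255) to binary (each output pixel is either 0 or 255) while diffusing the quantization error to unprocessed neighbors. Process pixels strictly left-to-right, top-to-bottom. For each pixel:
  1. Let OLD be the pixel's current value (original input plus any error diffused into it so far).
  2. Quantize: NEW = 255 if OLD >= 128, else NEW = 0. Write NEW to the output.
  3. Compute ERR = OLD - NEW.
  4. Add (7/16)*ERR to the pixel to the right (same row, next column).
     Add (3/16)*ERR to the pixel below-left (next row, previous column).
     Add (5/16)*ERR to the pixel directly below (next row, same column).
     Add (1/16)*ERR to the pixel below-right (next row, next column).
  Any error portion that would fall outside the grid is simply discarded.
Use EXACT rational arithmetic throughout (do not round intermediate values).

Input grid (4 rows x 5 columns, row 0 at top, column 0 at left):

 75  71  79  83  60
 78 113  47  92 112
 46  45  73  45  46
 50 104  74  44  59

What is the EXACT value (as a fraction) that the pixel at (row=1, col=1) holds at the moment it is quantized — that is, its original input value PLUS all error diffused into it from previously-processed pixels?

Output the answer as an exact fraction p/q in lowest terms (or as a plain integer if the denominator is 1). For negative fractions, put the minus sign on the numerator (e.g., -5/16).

(0,0): OLD=75 → NEW=0, ERR=75
(0,1): OLD=1661/16 → NEW=0, ERR=1661/16
(0,2): OLD=31851/256 → NEW=0, ERR=31851/256
(0,3): OLD=562925/4096 → NEW=255, ERR=-481555/4096
(0,4): OLD=561275/65536 → NEW=0, ERR=561275/65536
(1,0): OLD=30951/256 → NEW=0, ERR=30951/256
(1,1): OLD=463569/2048 → NEW=255, ERR=-58671/2048
Target (1,1): original=113, with diffused error = 463569/2048

Answer: 463569/2048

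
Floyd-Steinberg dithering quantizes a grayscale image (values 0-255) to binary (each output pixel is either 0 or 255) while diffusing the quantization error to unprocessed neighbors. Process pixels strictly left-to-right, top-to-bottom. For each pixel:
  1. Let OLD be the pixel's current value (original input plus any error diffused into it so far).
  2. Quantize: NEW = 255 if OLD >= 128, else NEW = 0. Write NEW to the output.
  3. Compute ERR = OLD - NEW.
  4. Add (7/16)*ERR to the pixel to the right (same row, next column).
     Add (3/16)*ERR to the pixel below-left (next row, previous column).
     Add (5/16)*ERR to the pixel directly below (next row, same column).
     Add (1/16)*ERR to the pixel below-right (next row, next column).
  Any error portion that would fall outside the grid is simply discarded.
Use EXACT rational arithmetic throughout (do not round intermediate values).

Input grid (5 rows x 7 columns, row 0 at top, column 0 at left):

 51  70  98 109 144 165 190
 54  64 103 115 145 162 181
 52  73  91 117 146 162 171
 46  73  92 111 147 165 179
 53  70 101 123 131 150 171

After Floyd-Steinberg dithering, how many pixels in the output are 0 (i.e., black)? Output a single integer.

Answer: 19

Derivation:
(0,0): OLD=51 → NEW=0, ERR=51
(0,1): OLD=1477/16 → NEW=0, ERR=1477/16
(0,2): OLD=35427/256 → NEW=255, ERR=-29853/256
(0,3): OLD=237493/4096 → NEW=0, ERR=237493/4096
(0,4): OLD=11099635/65536 → NEW=255, ERR=-5612045/65536
(0,5): OLD=133730725/1048576 → NEW=0, ERR=133730725/1048576
(0,6): OLD=4123786115/16777216 → NEW=255, ERR=-154403965/16777216
(1,0): OLD=22335/256 → NEW=0, ERR=22335/256
(1,1): OLD=230073/2048 → NEW=0, ERR=230073/2048
(1,2): OLD=8673581/65536 → NEW=255, ERR=-8038099/65536
(1,3): OLD=14710121/262144 → NEW=0, ERR=14710121/262144
(1,4): OLD=2857606491/16777216 → NEW=255, ERR=-1420583589/16777216
(1,5): OLD=21170510667/134217728 → NEW=255, ERR=-13055009973/134217728
(1,6): OLD=308250844677/2147483648 → NEW=255, ERR=-239357485563/2147483648
(2,0): OLD=3287555/32768 → NEW=0, ERR=3287555/32768
(2,1): OLD=140986961/1048576 → NEW=255, ERR=-126399919/1048576
(2,2): OLD=293198131/16777216 → NEW=0, ERR=293198131/16777216
(2,3): OLD=15923534939/134217728 → NEW=0, ERR=15923534939/134217728
(2,4): OLD=168270282827/1073741824 → NEW=255, ERR=-105533882293/1073741824
(2,5): OLD=2144495309593/34359738368 → NEW=0, ERR=2144495309593/34359738368
(2,6): OLD=86529029943871/549755813888 → NEW=255, ERR=-53658702597569/549755813888
(3,0): OLD=918560979/16777216 → NEW=0, ERR=918560979/16777216
(3,1): OLD=9238272087/134217728 → NEW=0, ERR=9238272087/134217728
(3,2): OLD=152777870325/1073741824 → NEW=255, ERR=-121026294795/1073741824
(3,3): OLD=349721461731/4294967296 → NEW=0, ERR=349721461731/4294967296
(3,4): OLD=94022996204755/549755813888 → NEW=255, ERR=-46164736336685/549755813888
(3,5): OLD=542376181774121/4398046511104 → NEW=0, ERR=542376181774121/4398046511104
(3,6): OLD=14520785775945847/70368744177664 → NEW=255, ERR=-3423243989358473/70368744177664
(4,0): OLD=178273888765/2147483648 → NEW=0, ERR=178273888765/2147483648
(4,1): OLD=3783578710617/34359738368 → NEW=0, ERR=3783578710617/34359738368
(4,2): OLD=73404493745623/549755813888 → NEW=255, ERR=-66783238795817/549755813888
(4,3): OLD=318899416861805/4398046511104 → NEW=0, ERR=318899416861805/4398046511104
(4,4): OLD=5794627636987063/35184372088832 → NEW=255, ERR=-3177387245665097/35184372088832
(4,5): OLD=151612840909840823/1125899906842624 → NEW=255, ERR=-135491635335028297/1125899906842624
(4,6): OLD=1997009481161718321/18014398509481984 → NEW=0, ERR=1997009481161718321/18014398509481984
Output grid:
  Row 0: ..#.#.#  (4 black, running=4)
  Row 1: ..#.###  (3 black, running=7)
  Row 2: .#..#.#  (4 black, running=11)
  Row 3: ..#.#.#  (4 black, running=15)
  Row 4: ..#.##.  (4 black, running=19)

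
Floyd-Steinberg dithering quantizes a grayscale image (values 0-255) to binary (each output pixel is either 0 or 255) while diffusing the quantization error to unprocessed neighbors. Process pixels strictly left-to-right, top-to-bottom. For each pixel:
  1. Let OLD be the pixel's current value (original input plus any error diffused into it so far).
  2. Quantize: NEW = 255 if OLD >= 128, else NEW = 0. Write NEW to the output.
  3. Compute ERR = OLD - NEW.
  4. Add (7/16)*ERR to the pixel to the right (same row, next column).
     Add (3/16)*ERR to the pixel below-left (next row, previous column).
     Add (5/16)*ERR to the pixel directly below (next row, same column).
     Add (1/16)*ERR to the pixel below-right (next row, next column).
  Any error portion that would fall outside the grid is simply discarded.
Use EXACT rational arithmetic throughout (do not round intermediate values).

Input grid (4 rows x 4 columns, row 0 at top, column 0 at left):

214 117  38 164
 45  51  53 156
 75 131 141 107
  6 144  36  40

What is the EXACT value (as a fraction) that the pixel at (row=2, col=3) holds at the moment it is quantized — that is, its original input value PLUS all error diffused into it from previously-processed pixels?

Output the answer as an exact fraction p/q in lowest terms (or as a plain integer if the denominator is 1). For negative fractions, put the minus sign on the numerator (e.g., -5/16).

Answer: 2041648157/33554432

Derivation:
(0,0): OLD=214 → NEW=255, ERR=-41
(0,1): OLD=1585/16 → NEW=0, ERR=1585/16
(0,2): OLD=20823/256 → NEW=0, ERR=20823/256
(0,3): OLD=817505/4096 → NEW=255, ERR=-226975/4096
(1,0): OLD=12995/256 → NEW=0, ERR=12995/256
(1,1): OLD=239317/2048 → NEW=0, ERR=239317/2048
(1,2): OLD=8214521/65536 → NEW=0, ERR=8214521/65536
(1,3): OLD=208252191/1048576 → NEW=255, ERR=-59134689/1048576
(2,0): OLD=3695351/32768 → NEW=0, ERR=3695351/32768
(2,1): OLD=255359373/1048576 → NEW=255, ERR=-12027507/1048576
(2,2): OLD=360460353/2097152 → NEW=255, ERR=-174313407/2097152
(2,3): OLD=2041648157/33554432 → NEW=0, ERR=2041648157/33554432
Target (2,3): original=107, with diffused error = 2041648157/33554432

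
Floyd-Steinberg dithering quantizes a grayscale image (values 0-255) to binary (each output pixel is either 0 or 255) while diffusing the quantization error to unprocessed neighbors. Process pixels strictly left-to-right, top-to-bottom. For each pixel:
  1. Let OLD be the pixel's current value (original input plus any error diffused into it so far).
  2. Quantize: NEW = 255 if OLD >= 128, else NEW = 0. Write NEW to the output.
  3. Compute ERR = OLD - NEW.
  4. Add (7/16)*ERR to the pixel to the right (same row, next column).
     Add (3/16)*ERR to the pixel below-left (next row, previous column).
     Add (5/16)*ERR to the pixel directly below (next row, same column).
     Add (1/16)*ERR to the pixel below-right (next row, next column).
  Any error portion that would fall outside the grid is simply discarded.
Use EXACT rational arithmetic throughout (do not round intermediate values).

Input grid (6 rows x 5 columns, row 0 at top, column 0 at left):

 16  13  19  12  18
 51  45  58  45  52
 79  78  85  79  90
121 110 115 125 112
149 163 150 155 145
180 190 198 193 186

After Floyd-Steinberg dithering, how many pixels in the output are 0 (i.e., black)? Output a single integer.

(0,0): OLD=16 → NEW=0, ERR=16
(0,1): OLD=20 → NEW=0, ERR=20
(0,2): OLD=111/4 → NEW=0, ERR=111/4
(0,3): OLD=1545/64 → NEW=0, ERR=1545/64
(0,4): OLD=29247/1024 → NEW=0, ERR=29247/1024
(1,0): OLD=239/4 → NEW=0, ERR=239/4
(1,1): OLD=2675/32 → NEW=0, ERR=2675/32
(1,2): OLD=111637/1024 → NEW=0, ERR=111637/1024
(1,3): OLD=54953/512 → NEW=0, ERR=54953/512
(1,4): OLD=1792265/16384 → NEW=0, ERR=1792265/16384
(2,0): OLD=58033/512 → NEW=0, ERR=58033/512
(2,1): OLD=2914509/16384 → NEW=255, ERR=-1263411/16384
(2,2): OLD=29014411/262144 → NEW=0, ERR=29014411/262144
(2,3): OLD=789738365/4194304 → NEW=255, ERR=-279809155/4194304
(2,4): OLD=6825407851/67108864 → NEW=0, ERR=6825407851/67108864
(3,0): OLD=37214471/262144 → NEW=255, ERR=-29632249/262144
(3,1): OLD=134815473/2097152 → NEW=0, ERR=134815473/2097152
(3,2): OLD=10763228181/67108864 → NEW=255, ERR=-6349532139/67108864
(3,3): OLD=23822545849/268435456 → NEW=0, ERR=23822545849/268435456
(3,4): OLD=766394529195/4294967296 → NEW=255, ERR=-328822131285/4294967296
(4,0): OLD=4218766827/33554432 → NEW=0, ERR=4218766827/33554432
(4,1): OLD=229018676409/1073741824 → NEW=255, ERR=-44785488711/1073741824
(4,2): OLD=2110415457867/17179869184 → NEW=0, ERR=2110415457867/17179869184
(4,3): OLD=59430852650065/274877906944 → NEW=255, ERR=-10663013620655/274877906944
(4,4): OLD=482246853703671/4398046511104 → NEW=0, ERR=482246853703671/4398046511104
(5,0): OLD=3633022679307/17179869184 → NEW=255, ERR=-747843962613/17179869184
(5,1): OLD=25950155236607/137438953472 → NEW=255, ERR=-9096777898753/137438953472
(5,2): OLD=868837429273429/4398046511104 → NEW=255, ERR=-252664431058091/4398046511104
(5,3): OLD=1618310304694385/8796093022208 → NEW=255, ERR=-624693415968655/8796093022208
(5,4): OLD=26285571023486173/140737488355328 → NEW=255, ERR=-9602488507122467/140737488355328
Output grid:
  Row 0: .....  (5 black, running=5)
  Row 1: .....  (5 black, running=10)
  Row 2: .#.#.  (3 black, running=13)
  Row 3: #.#.#  (2 black, running=15)
  Row 4: .#.#.  (3 black, running=18)
  Row 5: #####  (0 black, running=18)

Answer: 18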